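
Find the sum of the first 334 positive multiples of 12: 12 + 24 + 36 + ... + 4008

Factor out 12: = 12(1 + 2 + ... + 334) = 12 × n(n+1)/2
= 12 × 334×335/2
= 12 × 55945
= 671340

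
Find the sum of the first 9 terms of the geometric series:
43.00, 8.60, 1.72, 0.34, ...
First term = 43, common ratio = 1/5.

Sₙ = a(1 - rⁿ) / (1 - r)
S_9 = 43(1 - (1/5)^9) / (1 - (1/5))
S_9 = 43(1 - (1/1953125)) / (4/5)
S_9 = 20996083/390625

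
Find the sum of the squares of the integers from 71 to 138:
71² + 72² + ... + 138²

Use ∑_{k=1}^{n} k² = n(n+1)(2n+1)/6, then subtract the first 70 terms.
∑_{k=1}^{138} k² = 138×139×277/6 = 885569
∑_{k=1}^{70} k² = 70×71×141/6 = 116795
∑_{k=71}^{138} k² = 885569 - 116795 = 768774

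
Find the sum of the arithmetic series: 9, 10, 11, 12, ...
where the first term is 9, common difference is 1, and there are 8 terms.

Sₙ = n/2 × (first + last)
Last term = a + (n-1)d = 9 + (8-1)×1 = 16
S_8 = 8/2 × (9 + 16)
S_8 = 8/2 × 25 = 100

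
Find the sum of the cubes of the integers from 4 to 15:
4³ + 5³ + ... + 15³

Use ∑_{k=1}^{n} k³ = [n(n+1)/2]², then subtract the first 3 terms.
∑_{k=1}^{15} k³ = [15×16/2]² = 120² = 14400
∑_{k=1}^{3} k³ = [3×4/2]² = 6² = 36
∑_{k=4}^{15} k³ = 14400 - 36 = 14364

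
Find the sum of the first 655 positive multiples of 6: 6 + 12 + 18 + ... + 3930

Factor out 6: = 6(1 + 2 + ... + 655) = 6 × n(n+1)/2
= 6 × 655×656/2
= 6 × 214840
= 1289040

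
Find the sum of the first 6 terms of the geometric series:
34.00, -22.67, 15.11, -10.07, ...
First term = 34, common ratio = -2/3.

Sₙ = a(1 - rⁿ) / (1 - r)
S_6 = 34(1 - (-2/3)^6) / (1 - (-2/3))
S_6 = 34(1 - (64/729)) / (5/3)
S_6 = 4522/243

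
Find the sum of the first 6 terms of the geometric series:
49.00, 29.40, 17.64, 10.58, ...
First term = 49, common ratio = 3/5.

Sₙ = a(1 - rⁿ) / (1 - r)
S_6 = 49(1 - (3/5)^6) / (1 - (3/5))
S_6 = 49(1 - (729/15625)) / (2/5)
S_6 = 364952/3125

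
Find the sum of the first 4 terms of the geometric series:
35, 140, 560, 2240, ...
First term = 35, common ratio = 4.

Sₙ = a(1 - rⁿ) / (1 - r)
S_4 = 35(1 - 4^4) / (1 - 4)
S_4 = 35(1 - 256) / (-3)
S_4 = 2975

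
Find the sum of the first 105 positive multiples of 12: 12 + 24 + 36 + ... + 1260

Factor out 12: = 12(1 + 2 + ... + 105) = 12 × n(n+1)/2
= 12 × 105×106/2
= 12 × 5565
= 66780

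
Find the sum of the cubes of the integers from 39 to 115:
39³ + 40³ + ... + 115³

Use ∑_{k=1}^{n} k³ = [n(n+1)/2]², then subtract the first 38 terms.
∑_{k=1}^{115} k³ = [115×116/2]² = 6670² = 44488900
∑_{k=1}^{38} k³ = [38×39/2]² = 741² = 549081
∑_{k=39}^{115} k³ = 44488900 - 549081 = 43939819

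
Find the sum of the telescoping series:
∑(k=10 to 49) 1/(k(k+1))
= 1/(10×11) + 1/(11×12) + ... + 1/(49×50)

Partial fractions: 1/(k(k+1)) = 1/k - 1/(k+1)
The series telescopes:
= (1/10 - 1/11) + (1/11 - 1/12) + ... + (1/49 - 1/50)
= 1/10 - 1/50
= 2/25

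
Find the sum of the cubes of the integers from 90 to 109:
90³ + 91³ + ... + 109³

Use ∑_{k=1}^{n} k³ = [n(n+1)/2]², then subtract the first 89 terms.
∑_{k=1}^{109} k³ = [109×110/2]² = 5995² = 35940025
∑_{k=1}^{89} k³ = [89×90/2]² = 4005² = 16040025
∑_{k=90}^{109} k³ = 35940025 - 16040025 = 19900000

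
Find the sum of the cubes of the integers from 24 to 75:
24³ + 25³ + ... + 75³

Use ∑_{k=1}^{n} k³ = [n(n+1)/2]², then subtract the first 23 terms.
∑_{k=1}^{75} k³ = [75×76/2]² = 2850² = 8122500
∑_{k=1}^{23} k³ = [23×24/2]² = 276² = 76176
∑_{k=24}^{75} k³ = 8122500 - 76176 = 8046324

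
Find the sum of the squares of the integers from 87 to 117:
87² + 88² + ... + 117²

Use ∑_{k=1}^{n} k² = n(n+1)(2n+1)/6, then subtract the first 86 terms.
∑_{k=1}^{117} k² = 117×118×235/6 = 540735
∑_{k=1}^{86} k² = 86×87×173/6 = 215731
∑_{k=87}^{117} k² = 540735 - 215731 = 325004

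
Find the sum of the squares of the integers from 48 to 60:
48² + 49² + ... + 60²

Use ∑_{k=1}^{n} k² = n(n+1)(2n+1)/6, then subtract the first 47 terms.
∑_{k=1}^{60} k² = 60×61×121/6 = 73810
∑_{k=1}^{47} k² = 47×48×95/6 = 35720
∑_{k=48}^{60} k² = 73810 - 35720 = 38090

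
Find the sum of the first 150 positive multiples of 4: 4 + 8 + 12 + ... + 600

Factor out 4: = 4(1 + 2 + ... + 150) = 4 × n(n+1)/2
= 4 × 150×151/2
= 4 × 11325
= 45300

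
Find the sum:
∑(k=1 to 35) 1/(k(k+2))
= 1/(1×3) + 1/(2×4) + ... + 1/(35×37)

Partial fractions: 1/(k(k+2)) = (1/2)[1/k - 1/(k+2)]
Telescoping leaves the first two and last two terms:
= (1/2)[1/1 + 1/2 - 1/36 - 1/37]
= 1925/2664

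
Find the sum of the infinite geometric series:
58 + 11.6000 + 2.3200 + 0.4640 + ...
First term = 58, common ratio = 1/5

For |r| < 1, S = a / (1 - r)
S = 58 / (1 - (1/5))
S = 58 / (4/5)
S = 145/2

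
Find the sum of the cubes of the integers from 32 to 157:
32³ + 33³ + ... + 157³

Use ∑_{k=1}^{n} k³ = [n(n+1)/2]², then subtract the first 31 terms.
∑_{k=1}^{157} k³ = [157×158/2]² = 12403² = 153834409
∑_{k=1}^{31} k³ = [31×32/2]² = 496² = 246016
∑_{k=32}^{157} k³ = 153834409 - 246016 = 153588393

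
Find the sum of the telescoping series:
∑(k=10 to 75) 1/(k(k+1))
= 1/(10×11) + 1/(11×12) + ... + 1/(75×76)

Partial fractions: 1/(k(k+1)) = 1/k - 1/(k+1)
The series telescopes:
= (1/10 - 1/11) + (1/11 - 1/12) + ... + (1/75 - 1/76)
= 1/10 - 1/76
= 33/380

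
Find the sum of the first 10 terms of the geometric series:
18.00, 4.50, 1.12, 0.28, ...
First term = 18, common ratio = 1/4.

Sₙ = a(1 - rⁿ) / (1 - r)
S_10 = 18(1 - (1/4)^10) / (1 - (1/4))
S_10 = 18(1 - (1/1048576)) / (3/4)
S_10 = 3145725/131072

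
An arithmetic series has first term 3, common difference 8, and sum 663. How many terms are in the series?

Using S = n/2 × [2a + (n-1)d]
663 = n/2 × [2(3) + (n-1)(8)]
663 = n/2 × [6 + 8n - 8]
1326 = n × [-2 + 8n]
8n² + (-2)n - 1326 = 0
Discriminant: Δ = (-2)² - 4(8)(-1326) = 4 + 42432 = 42436
√Δ = 206
n = [-(-2) + √Δ] / (2·8) = (2 + 206) / 16 = 208 / 16 = 13
(The negative root is discarded since n must be a positive integer.)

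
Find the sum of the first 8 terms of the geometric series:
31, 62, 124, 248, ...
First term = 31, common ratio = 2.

Sₙ = a(1 - rⁿ) / (1 - r)
S_8 = 31(1 - 2^8) / (1 - 2)
S_8 = 31(1 - 256) / (-1)
S_8 = 7905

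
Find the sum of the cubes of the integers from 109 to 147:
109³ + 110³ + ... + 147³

Use ∑_{k=1}^{n} k³ = [n(n+1)/2]², then subtract the first 108 terms.
∑_{k=1}^{147} k³ = [147×148/2]² = 10878² = 118330884
∑_{k=1}^{108} k³ = [108×109/2]² = 5886² = 34644996
∑_{k=109}^{147} k³ = 118330884 - 34644996 = 83685888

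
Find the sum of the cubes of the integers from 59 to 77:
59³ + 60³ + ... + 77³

Use ∑_{k=1}^{n} k³ = [n(n+1)/2]², then subtract the first 58 terms.
∑_{k=1}^{77} k³ = [77×78/2]² = 3003² = 9018009
∑_{k=1}^{58} k³ = [58×59/2]² = 1711² = 2927521
∑_{k=59}^{77} k³ = 9018009 - 2927521 = 6090488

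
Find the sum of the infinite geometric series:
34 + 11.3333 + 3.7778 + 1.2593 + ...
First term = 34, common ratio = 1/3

For |r| < 1, S = a / (1 - r)
S = 34 / (1 - (1/3))
S = 34 / (2/3)
S = 51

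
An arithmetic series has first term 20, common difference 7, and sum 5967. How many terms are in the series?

Using S = n/2 × [2a + (n-1)d]
5967 = n/2 × [2(20) + (n-1)(7)]
5967 = n/2 × [40 + 7n - 7]
11934 = n × [33 + 7n]
7n² + (33)n - 11934 = 0
Discriminant: Δ = (33)² - 4(7)(-11934) = 1089 + 334152 = 335241
√Δ = 579
n = [-(33) + √Δ] / (2·7) = (-33 + 579) / 14 = 546 / 14 = 39
(The negative root is discarded since n must be a positive integer.)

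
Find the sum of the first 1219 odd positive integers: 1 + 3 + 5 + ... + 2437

Sum of first n odd numbers = n²
= 1219²
= 1485961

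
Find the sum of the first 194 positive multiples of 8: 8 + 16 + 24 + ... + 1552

Factor out 8: = 8(1 + 2 + ... + 194) = 8 × n(n+1)/2
= 8 × 194×195/2
= 8 × 18915
= 151320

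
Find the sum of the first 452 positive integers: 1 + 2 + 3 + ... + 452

Formula: ∑k = n(n+1)/2
= 452×453/2
= 204756/2
= 102378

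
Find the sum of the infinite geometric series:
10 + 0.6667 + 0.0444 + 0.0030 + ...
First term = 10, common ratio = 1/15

For |r| < 1, S = a / (1 - r)
S = 10 / (1 - (1/15))
S = 10 / (14/15)
S = 75/7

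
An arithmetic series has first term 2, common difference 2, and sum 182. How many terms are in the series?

Using S = n/2 × [2a + (n-1)d]
182 = n/2 × [2(2) + (n-1)(2)]
182 = n/2 × [4 + 2n - 2]
364 = n × [2 + 2n]
2n² + (2)n - 364 = 0
Discriminant: Δ = (2)² - 4(2)(-364) = 4 + 2912 = 2916
√Δ = 54
n = [-(2) + √Δ] / (2·2) = (-2 + 54) / 4 = 52 / 4 = 13
(The negative root is discarded since n must be a positive integer.)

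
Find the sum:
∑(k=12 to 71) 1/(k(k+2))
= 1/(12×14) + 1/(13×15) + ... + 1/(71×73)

Partial fractions: 1/(k(k+2)) = (1/2)[1/k - 1/(k+2)]
Telescoping leaves the first two and last two terms:
= (1/2)[1/12 + 1/13 - 1/72 - 1/73]
= 9065/136656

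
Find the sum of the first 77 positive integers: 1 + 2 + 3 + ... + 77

Formula: ∑k = n(n+1)/2
= 77×78/2
= 6006/2
= 3003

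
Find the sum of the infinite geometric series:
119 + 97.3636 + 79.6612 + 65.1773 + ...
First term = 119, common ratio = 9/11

For |r| < 1, S = a / (1 - r)
S = 119 / (1 - (9/11))
S = 119 / (2/11)
S = 1309/2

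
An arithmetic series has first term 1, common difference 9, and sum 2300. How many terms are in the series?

Using S = n/2 × [2a + (n-1)d]
2300 = n/2 × [2(1) + (n-1)(9)]
2300 = n/2 × [2 + 9n - 9]
4600 = n × [-7 + 9n]
9n² + (-7)n - 4600 = 0
Discriminant: Δ = (-7)² - 4(9)(-4600) = 49 + 165600 = 165649
√Δ = 407
n = [-(-7) + √Δ] / (2·9) = (7 + 407) / 18 = 414 / 18 = 23
(The negative root is discarded since n must be a positive integer.)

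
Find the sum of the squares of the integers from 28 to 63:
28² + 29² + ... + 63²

Use ∑_{k=1}^{n} k² = n(n+1)(2n+1)/6, then subtract the first 27 terms.
∑_{k=1}^{63} k² = 63×64×127/6 = 85344
∑_{k=1}^{27} k² = 27×28×55/6 = 6930
∑_{k=28}^{63} k² = 85344 - 6930 = 78414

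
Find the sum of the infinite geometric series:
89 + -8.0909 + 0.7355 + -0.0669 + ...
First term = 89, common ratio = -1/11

For |r| < 1, S = a / (1 - r)
S = 89 / (1 - (-1/11))
S = 89 / (12/11)
S = 979/12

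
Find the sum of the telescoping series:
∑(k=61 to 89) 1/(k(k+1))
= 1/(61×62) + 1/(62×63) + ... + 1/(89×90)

Partial fractions: 1/(k(k+1)) = 1/k - 1/(k+1)
The series telescopes:
= (1/61 - 1/62) + (1/62 - 1/63) + ... + (1/89 - 1/90)
= 1/61 - 1/90
= 29/5490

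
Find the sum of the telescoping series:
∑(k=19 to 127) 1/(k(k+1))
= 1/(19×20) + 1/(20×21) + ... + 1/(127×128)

Partial fractions: 1/(k(k+1)) = 1/k - 1/(k+1)
The series telescopes:
= (1/19 - 1/20) + (1/20 - 1/21) + ... + (1/127 - 1/128)
= 1/19 - 1/128
= 109/2432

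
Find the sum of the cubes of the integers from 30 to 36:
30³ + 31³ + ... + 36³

Use ∑_{k=1}^{n} k³ = [n(n+1)/2]², then subtract the first 29 terms.
∑_{k=1}^{36} k³ = [36×37/2]² = 666² = 443556
∑_{k=1}^{29} k³ = [29×30/2]² = 435² = 189225
∑_{k=30}^{36} k³ = 443556 - 189225 = 254331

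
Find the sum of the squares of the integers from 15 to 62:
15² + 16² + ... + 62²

Use ∑_{k=1}^{n} k² = n(n+1)(2n+1)/6, then subtract the first 14 terms.
∑_{k=1}^{62} k² = 62×63×125/6 = 81375
∑_{k=1}^{14} k² = 14×15×29/6 = 1015
∑_{k=15}^{62} k² = 81375 - 1015 = 80360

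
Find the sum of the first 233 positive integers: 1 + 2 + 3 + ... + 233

Formula: ∑k = n(n+1)/2
= 233×234/2
= 54522/2
= 27261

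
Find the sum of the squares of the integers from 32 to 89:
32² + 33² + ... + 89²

Use ∑_{k=1}^{n} k² = n(n+1)(2n+1)/6, then subtract the first 31 terms.
∑_{k=1}^{89} k² = 89×90×179/6 = 238965
∑_{k=1}^{31} k² = 31×32×63/6 = 10416
∑_{k=32}^{89} k² = 238965 - 10416 = 228549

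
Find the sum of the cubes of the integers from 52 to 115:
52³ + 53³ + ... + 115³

Use ∑_{k=1}^{n} k³ = [n(n+1)/2]², then subtract the first 51 terms.
∑_{k=1}^{115} k³ = [115×116/2]² = 6670² = 44488900
∑_{k=1}^{51} k³ = [51×52/2]² = 1326² = 1758276
∑_{k=52}^{115} k³ = 44488900 - 1758276 = 42730624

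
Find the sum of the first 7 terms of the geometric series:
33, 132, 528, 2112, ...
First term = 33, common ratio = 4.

Sₙ = a(1 - rⁿ) / (1 - r)
S_7 = 33(1 - 4^7) / (1 - 4)
S_7 = 33(1 - 16384) / (-3)
S_7 = 180213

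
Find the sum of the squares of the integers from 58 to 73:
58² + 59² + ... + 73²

Use ∑_{k=1}^{n} k² = n(n+1)(2n+1)/6, then subtract the first 57 terms.
∑_{k=1}^{73} k² = 73×74×147/6 = 132349
∑_{k=1}^{57} k² = 57×58×115/6 = 63365
∑_{k=58}^{73} k² = 132349 - 63365 = 68984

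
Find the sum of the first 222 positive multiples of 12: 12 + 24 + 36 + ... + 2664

Factor out 12: = 12(1 + 2 + ... + 222) = 12 × n(n+1)/2
= 12 × 222×223/2
= 12 × 24753
= 297036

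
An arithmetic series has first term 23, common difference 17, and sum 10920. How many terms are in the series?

Using S = n/2 × [2a + (n-1)d]
10920 = n/2 × [2(23) + (n-1)(17)]
10920 = n/2 × [46 + 17n - 17]
21840 = n × [29 + 17n]
17n² + (29)n - 21840 = 0
Discriminant: Δ = (29)² - 4(17)(-21840) = 841 + 1485120 = 1485961
√Δ = 1219
n = [-(29) + √Δ] / (2·17) = (-29 + 1219) / 34 = 1190 / 34 = 35
(The negative root is discarded since n must be a positive integer.)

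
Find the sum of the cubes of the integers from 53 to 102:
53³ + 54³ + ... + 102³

Use ∑_{k=1}^{n} k³ = [n(n+1)/2]², then subtract the first 52 terms.
∑_{k=1}^{102} k³ = [102×103/2]² = 5253² = 27594009
∑_{k=1}^{52} k³ = [52×53/2]² = 1378² = 1898884
∑_{k=53}^{102} k³ = 27594009 - 1898884 = 25695125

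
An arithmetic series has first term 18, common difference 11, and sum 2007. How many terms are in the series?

Using S = n/2 × [2a + (n-1)d]
2007 = n/2 × [2(18) + (n-1)(11)]
2007 = n/2 × [36 + 11n - 11]
4014 = n × [25 + 11n]
11n² + (25)n - 4014 = 0
Discriminant: Δ = (25)² - 4(11)(-4014) = 625 + 176616 = 177241
√Δ = 421
n = [-(25) + √Δ] / (2·11) = (-25 + 421) / 22 = 396 / 22 = 18
(The negative root is discarded since n must be a positive integer.)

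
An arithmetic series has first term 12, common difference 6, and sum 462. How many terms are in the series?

Using S = n/2 × [2a + (n-1)d]
462 = n/2 × [2(12) + (n-1)(6)]
462 = n/2 × [24 + 6n - 6]
924 = n × [18 + 6n]
6n² + (18)n - 924 = 0
Discriminant: Δ = (18)² - 4(6)(-924) = 324 + 22176 = 22500
√Δ = 150
n = [-(18) + √Δ] / (2·6) = (-18 + 150) / 12 = 132 / 12 = 11
(The negative root is discarded since n must be a positive integer.)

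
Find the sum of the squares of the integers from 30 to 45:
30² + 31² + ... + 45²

Use ∑_{k=1}^{n} k² = n(n+1)(2n+1)/6, then subtract the first 29 terms.
∑_{k=1}^{45} k² = 45×46×91/6 = 31395
∑_{k=1}^{29} k² = 29×30×59/6 = 8555
∑_{k=30}^{45} k² = 31395 - 8555 = 22840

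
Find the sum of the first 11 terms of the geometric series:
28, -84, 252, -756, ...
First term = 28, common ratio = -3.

Sₙ = a(1 - rⁿ) / (1 - r)
S_11 = 28(1 - (-3)^11) / (1 - (-3))
S_11 = 28(1 - (-177147)) / (4)
S_11 = 1240036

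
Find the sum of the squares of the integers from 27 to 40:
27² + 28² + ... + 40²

Use ∑_{k=1}^{n} k² = n(n+1)(2n+1)/6, then subtract the first 26 terms.
∑_{k=1}^{40} k² = 40×41×81/6 = 22140
∑_{k=1}^{26} k² = 26×27×53/6 = 6201
∑_{k=27}^{40} k² = 22140 - 6201 = 15939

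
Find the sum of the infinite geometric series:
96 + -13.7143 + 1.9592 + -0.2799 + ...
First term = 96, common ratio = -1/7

For |r| < 1, S = a / (1 - r)
S = 96 / (1 - (-1/7))
S = 96 / (8/7)
S = 84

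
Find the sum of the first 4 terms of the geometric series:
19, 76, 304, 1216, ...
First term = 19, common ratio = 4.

Sₙ = a(1 - rⁿ) / (1 - r)
S_4 = 19(1 - 4^4) / (1 - 4)
S_4 = 19(1 - 256) / (-3)
S_4 = 1615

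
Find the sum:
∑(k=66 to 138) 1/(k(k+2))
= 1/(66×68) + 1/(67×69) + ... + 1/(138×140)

Partial fractions: 1/(k(k+2)) = (1/2)[1/k - 1/(k+2)]
Telescoping leaves the first two and last two terms:
= (1/2)[1/66 + 1/67 - 1/139 - 1/140]
= 677221/86052120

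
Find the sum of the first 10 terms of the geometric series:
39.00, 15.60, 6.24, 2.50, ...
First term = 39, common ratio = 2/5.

Sₙ = a(1 - rⁿ) / (1 - r)
S_10 = 39(1 - (2/5)^10) / (1 - (2/5))
S_10 = 39(1 - (1024/9765625)) / (3/5)
S_10 = 126939813/1953125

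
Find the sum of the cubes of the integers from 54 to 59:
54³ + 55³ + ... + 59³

Use ∑_{k=1}^{n} k³ = [n(n+1)/2]², then subtract the first 53 terms.
∑_{k=1}^{59} k³ = [59×60/2]² = 1770² = 3132900
∑_{k=1}^{53} k³ = [53×54/2]² = 1431² = 2047761
∑_{k=54}^{59} k³ = 3132900 - 2047761 = 1085139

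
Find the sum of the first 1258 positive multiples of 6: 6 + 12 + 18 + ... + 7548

Factor out 6: = 6(1 + 2 + ... + 1258) = 6 × n(n+1)/2
= 6 × 1258×1259/2
= 6 × 791911
= 4751466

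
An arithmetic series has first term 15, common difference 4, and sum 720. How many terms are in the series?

Using S = n/2 × [2a + (n-1)d]
720 = n/2 × [2(15) + (n-1)(4)]
720 = n/2 × [30 + 4n - 4]
1440 = n × [26 + 4n]
4n² + (26)n - 1440 = 0
Discriminant: Δ = (26)² - 4(4)(-1440) = 676 + 23040 = 23716
√Δ = 154
n = [-(26) + √Δ] / (2·4) = (-26 + 154) / 8 = 128 / 8 = 16
(The negative root is discarded since n must be a positive integer.)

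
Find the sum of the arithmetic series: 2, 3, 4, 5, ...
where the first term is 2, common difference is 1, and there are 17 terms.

Sₙ = n/2 × (first + last)
Last term = a + (n-1)d = 2 + (17-1)×1 = 18
S_17 = 17/2 × (2 + 18)
S_17 = 17/2 × 20 = 170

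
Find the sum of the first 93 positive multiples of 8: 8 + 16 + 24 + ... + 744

Factor out 8: = 8(1 + 2 + ... + 93) = 8 × n(n+1)/2
= 8 × 93×94/2
= 8 × 4371
= 34968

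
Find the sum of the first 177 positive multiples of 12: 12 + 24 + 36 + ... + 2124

Factor out 12: = 12(1 + 2 + ... + 177) = 12 × n(n+1)/2
= 12 × 177×178/2
= 12 × 15753
= 189036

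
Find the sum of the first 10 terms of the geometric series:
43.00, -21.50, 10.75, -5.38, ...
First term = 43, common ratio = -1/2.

Sₙ = a(1 - rⁿ) / (1 - r)
S_10 = 43(1 - (-1/2)^10) / (1 - (-1/2))
S_10 = 43(1 - (1/1024)) / (3/2)
S_10 = 14663/512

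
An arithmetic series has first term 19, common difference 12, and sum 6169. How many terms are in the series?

Using S = n/2 × [2a + (n-1)d]
6169 = n/2 × [2(19) + (n-1)(12)]
6169 = n/2 × [38 + 12n - 12]
12338 = n × [26 + 12n]
12n² + (26)n - 12338 = 0
Discriminant: Δ = (26)² - 4(12)(-12338) = 676 + 592224 = 592900
√Δ = 770
n = [-(26) + √Δ] / (2·12) = (-26 + 770) / 24 = 744 / 24 = 31
(The negative root is discarded since n must be a positive integer.)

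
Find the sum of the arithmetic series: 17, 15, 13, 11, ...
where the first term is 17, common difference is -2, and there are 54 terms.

Sₙ = n/2 × (first + last)
Last term = a + (n-1)d = 17 + (54-1)×(-2) = -89
S_54 = 54/2 × (17 + (-89))
S_54 = 54/2 × (-72) = -1944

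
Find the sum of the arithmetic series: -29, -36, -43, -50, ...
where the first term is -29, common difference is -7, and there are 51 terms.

Sₙ = n/2 × (first + last)
Last term = a + (n-1)d = -29 + (51-1)×(-7) = -379
S_51 = 51/2 × (-29 + (-379))
S_51 = 51/2 × (-408) = -10404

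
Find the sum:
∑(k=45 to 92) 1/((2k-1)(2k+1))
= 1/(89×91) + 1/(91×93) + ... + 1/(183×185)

Partial fractions: 1/((2k-1)(2k+1)) = (1/2)[1/(2k-1) - 1/(2k+1)]
The series telescopes:
= (1/2)[1/89 - 1/185]
= 48/16465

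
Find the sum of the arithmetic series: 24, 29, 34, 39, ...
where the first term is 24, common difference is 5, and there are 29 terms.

Sₙ = n/2 × (first + last)
Last term = a + (n-1)d = 24 + (29-1)×5 = 164
S_29 = 29/2 × (24 + 164)
S_29 = 29/2 × 188 = 2726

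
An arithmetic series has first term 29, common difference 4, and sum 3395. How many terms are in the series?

Using S = n/2 × [2a + (n-1)d]
3395 = n/2 × [2(29) + (n-1)(4)]
3395 = n/2 × [58 + 4n - 4]
6790 = n × [54 + 4n]
4n² + (54)n - 6790 = 0
Discriminant: Δ = (54)² - 4(4)(-6790) = 2916 + 108640 = 111556
√Δ = 334
n = [-(54) + √Δ] / (2·4) = (-54 + 334) / 8 = 280 / 8 = 35
(The negative root is discarded since n must be a positive integer.)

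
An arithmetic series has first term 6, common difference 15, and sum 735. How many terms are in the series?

Using S = n/2 × [2a + (n-1)d]
735 = n/2 × [2(6) + (n-1)(15)]
735 = n/2 × [12 + 15n - 15]
1470 = n × [-3 + 15n]
15n² + (-3)n - 1470 = 0
Discriminant: Δ = (-3)² - 4(15)(-1470) = 9 + 88200 = 88209
√Δ = 297
n = [-(-3) + √Δ] / (2·15) = (3 + 297) / 30 = 300 / 30 = 10
(The negative root is discarded since n must be a positive integer.)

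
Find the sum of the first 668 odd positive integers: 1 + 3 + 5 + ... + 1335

Sum of first n odd numbers = n²
= 668²
= 446224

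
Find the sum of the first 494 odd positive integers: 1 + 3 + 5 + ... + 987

Sum of first n odd numbers = n²
= 494²
= 244036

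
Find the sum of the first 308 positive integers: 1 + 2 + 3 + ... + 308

Formula: ∑k = n(n+1)/2
= 308×309/2
= 95172/2
= 47586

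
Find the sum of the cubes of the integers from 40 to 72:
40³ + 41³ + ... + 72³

Use ∑_{k=1}^{n} k³ = [n(n+1)/2]², then subtract the first 39 terms.
∑_{k=1}^{72} k³ = [72×73/2]² = 2628² = 6906384
∑_{k=1}^{39} k³ = [39×40/2]² = 780² = 608400
∑_{k=40}^{72} k³ = 6906384 - 608400 = 6297984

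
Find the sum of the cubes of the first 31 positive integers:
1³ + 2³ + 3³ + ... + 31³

Formula: ∑k³ = [n(n+1)/2]²
= [31×32/2]²
= 496²
= 246016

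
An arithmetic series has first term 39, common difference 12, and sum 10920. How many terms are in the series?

Using S = n/2 × [2a + (n-1)d]
10920 = n/2 × [2(39) + (n-1)(12)]
10920 = n/2 × [78 + 12n - 12]
21840 = n × [66 + 12n]
12n² + (66)n - 21840 = 0
Discriminant: Δ = (66)² - 4(12)(-21840) = 4356 + 1048320 = 1052676
√Δ = 1026
n = [-(66) + √Δ] / (2·12) = (-66 + 1026) / 24 = 960 / 24 = 40
(The negative root is discarded since n must be a positive integer.)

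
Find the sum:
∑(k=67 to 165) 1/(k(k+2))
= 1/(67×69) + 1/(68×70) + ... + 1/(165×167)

Partial fractions: 1/(k(k+2)) = (1/2)[1/k - 1/(k+2)]
Telescoping leaves the first two and last two terms:
= (1/2)[1/67 + 1/68 - 1/166 - 1/167]
= 1112661/126301432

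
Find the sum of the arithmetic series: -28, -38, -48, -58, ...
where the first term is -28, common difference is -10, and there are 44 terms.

Sₙ = n/2 × (first + last)
Last term = a + (n-1)d = -28 + (44-1)×(-10) = -458
S_44 = 44/2 × (-28 + (-458))
S_44 = 44/2 × (-486) = -10692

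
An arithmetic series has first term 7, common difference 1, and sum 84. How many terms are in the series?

Using S = n/2 × [2a + (n-1)d]
84 = n/2 × [2(7) + (n-1)(1)]
84 = n/2 × [14 + 1n - 1]
168 = n × [13 + 1n]
1n² + (13)n - 168 = 0
Discriminant: Δ = (13)² - 4(1)(-168) = 169 + 672 = 841
√Δ = 29
n = [-(13) + √Δ] / (2·1) = (-13 + 29) / 2 = 16 / 2 = 8
(The negative root is discarded since n must be a positive integer.)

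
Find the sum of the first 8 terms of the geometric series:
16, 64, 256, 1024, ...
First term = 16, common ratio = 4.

Sₙ = a(1 - rⁿ) / (1 - r)
S_8 = 16(1 - 4^8) / (1 - 4)
S_8 = 16(1 - 65536) / (-3)
S_8 = 349520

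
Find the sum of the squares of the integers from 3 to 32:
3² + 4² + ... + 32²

Use ∑_{k=1}^{n} k² = n(n+1)(2n+1)/6, then subtract the first 2 terms.
∑_{k=1}^{32} k² = 32×33×65/6 = 11440
∑_{k=1}^{2} k² = 2×3×5/6 = 5
∑_{k=3}^{32} k² = 11440 - 5 = 11435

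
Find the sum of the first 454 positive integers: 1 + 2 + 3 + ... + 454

Formula: ∑k = n(n+1)/2
= 454×455/2
= 206570/2
= 103285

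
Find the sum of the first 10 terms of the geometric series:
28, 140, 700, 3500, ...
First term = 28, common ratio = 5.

Sₙ = a(1 - rⁿ) / (1 - r)
S_10 = 28(1 - 5^10) / (1 - 5)
S_10 = 28(1 - 9765625) / (-4)
S_10 = 68359368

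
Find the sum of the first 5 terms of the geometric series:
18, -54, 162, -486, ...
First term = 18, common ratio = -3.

Sₙ = a(1 - rⁿ) / (1 - r)
S_5 = 18(1 - (-3)^5) / (1 - (-3))
S_5 = 18(1 - (-243)) / (4)
S_5 = 1098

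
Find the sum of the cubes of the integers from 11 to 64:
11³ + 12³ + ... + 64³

Use ∑_{k=1}^{n} k³ = [n(n+1)/2]², then subtract the first 10 terms.
∑_{k=1}^{64} k³ = [64×65/2]² = 2080² = 4326400
∑_{k=1}^{10} k³ = [10×11/2]² = 55² = 3025
∑_{k=11}^{64} k³ = 4326400 - 3025 = 4323375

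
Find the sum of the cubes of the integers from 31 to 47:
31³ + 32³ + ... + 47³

Use ∑_{k=1}^{n} k³ = [n(n+1)/2]², then subtract the first 30 terms.
∑_{k=1}^{47} k³ = [47×48/2]² = 1128² = 1272384
∑_{k=1}^{30} k³ = [30×31/2]² = 465² = 216225
∑_{k=31}^{47} k³ = 1272384 - 216225 = 1056159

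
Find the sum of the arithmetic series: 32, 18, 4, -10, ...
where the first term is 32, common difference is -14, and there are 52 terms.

Sₙ = n/2 × (first + last)
Last term = a + (n-1)d = 32 + (52-1)×(-14) = -682
S_52 = 52/2 × (32 + (-682))
S_52 = 52/2 × (-650) = -16900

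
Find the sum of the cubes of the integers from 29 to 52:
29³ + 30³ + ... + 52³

Use ∑_{k=1}^{n} k³ = [n(n+1)/2]², then subtract the first 28 terms.
∑_{k=1}^{52} k³ = [52×53/2]² = 1378² = 1898884
∑_{k=1}^{28} k³ = [28×29/2]² = 406² = 164836
∑_{k=29}^{52} k³ = 1898884 - 164836 = 1734048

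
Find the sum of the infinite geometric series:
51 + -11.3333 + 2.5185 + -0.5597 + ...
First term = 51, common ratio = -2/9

For |r| < 1, S = a / (1 - r)
S = 51 / (1 - (-2/9))
S = 51 / (11/9)
S = 459/11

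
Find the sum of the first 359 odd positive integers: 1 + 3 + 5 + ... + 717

Sum of first n odd numbers = n²
= 359²
= 128881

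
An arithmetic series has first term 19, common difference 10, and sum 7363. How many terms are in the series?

Using S = n/2 × [2a + (n-1)d]
7363 = n/2 × [2(19) + (n-1)(10)]
7363 = n/2 × [38 + 10n - 10]
14726 = n × [28 + 10n]
10n² + (28)n - 14726 = 0
Discriminant: Δ = (28)² - 4(10)(-14726) = 784 + 589040 = 589824
√Δ = 768
n = [-(28) + √Δ] / (2·10) = (-28 + 768) / 20 = 740 / 20 = 37
(The negative root is discarded since n must be a positive integer.)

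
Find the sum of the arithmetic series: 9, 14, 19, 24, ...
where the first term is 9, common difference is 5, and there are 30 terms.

Sₙ = n/2 × (first + last)
Last term = a + (n-1)d = 9 + (30-1)×5 = 154
S_30 = 30/2 × (9 + 154)
S_30 = 30/2 × 163 = 2445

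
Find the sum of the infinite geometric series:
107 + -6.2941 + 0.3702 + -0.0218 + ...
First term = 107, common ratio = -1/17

For |r| < 1, S = a / (1 - r)
S = 107 / (1 - (-1/17))
S = 107 / (18/17)
S = 1819/18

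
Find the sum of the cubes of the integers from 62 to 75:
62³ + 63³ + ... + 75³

Use ∑_{k=1}^{n} k³ = [n(n+1)/2]², then subtract the first 61 terms.
∑_{k=1}^{75} k³ = [75×76/2]² = 2850² = 8122500
∑_{k=1}^{61} k³ = [61×62/2]² = 1891² = 3575881
∑_{k=62}^{75} k³ = 8122500 - 3575881 = 4546619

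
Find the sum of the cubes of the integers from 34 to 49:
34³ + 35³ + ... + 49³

Use ∑_{k=1}^{n} k³ = [n(n+1)/2]², then subtract the first 33 terms.
∑_{k=1}^{49} k³ = [49×50/2]² = 1225² = 1500625
∑_{k=1}^{33} k³ = [33×34/2]² = 561² = 314721
∑_{k=34}^{49} k³ = 1500625 - 314721 = 1185904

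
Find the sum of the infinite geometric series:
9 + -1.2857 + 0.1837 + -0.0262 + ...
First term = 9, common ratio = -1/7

For |r| < 1, S = a / (1 - r)
S = 9 / (1 - (-1/7))
S = 9 / (8/7)
S = 63/8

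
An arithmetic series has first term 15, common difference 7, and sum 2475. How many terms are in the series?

Using S = n/2 × [2a + (n-1)d]
2475 = n/2 × [2(15) + (n-1)(7)]
2475 = n/2 × [30 + 7n - 7]
4950 = n × [23 + 7n]
7n² + (23)n - 4950 = 0
Discriminant: Δ = (23)² - 4(7)(-4950) = 529 + 138600 = 139129
√Δ = 373
n = [-(23) + √Δ] / (2·7) = (-23 + 373) / 14 = 350 / 14 = 25
(The negative root is discarded since n must be a positive integer.)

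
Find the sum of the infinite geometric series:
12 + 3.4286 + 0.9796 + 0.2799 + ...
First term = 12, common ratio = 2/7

For |r| < 1, S = a / (1 - r)
S = 12 / (1 - (2/7))
S = 12 / (5/7)
S = 84/5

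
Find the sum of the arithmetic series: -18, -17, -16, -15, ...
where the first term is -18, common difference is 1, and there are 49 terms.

Sₙ = n/2 × (first + last)
Last term = a + (n-1)d = -18 + (49-1)×1 = 30
S_49 = 49/2 × (-18 + 30)
S_49 = 49/2 × 12 = 294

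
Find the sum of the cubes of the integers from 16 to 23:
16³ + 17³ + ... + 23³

Use ∑_{k=1}^{n} k³ = [n(n+1)/2]², then subtract the first 15 terms.
∑_{k=1}^{23} k³ = [23×24/2]² = 276² = 76176
∑_{k=1}^{15} k³ = [15×16/2]² = 120² = 14400
∑_{k=16}^{23} k³ = 76176 - 14400 = 61776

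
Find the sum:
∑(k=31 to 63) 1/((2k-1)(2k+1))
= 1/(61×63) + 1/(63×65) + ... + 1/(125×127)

Partial fractions: 1/((2k-1)(2k+1)) = (1/2)[1/(2k-1) - 1/(2k+1)]
The series telescopes:
= (1/2)[1/61 - 1/127]
= 33/7747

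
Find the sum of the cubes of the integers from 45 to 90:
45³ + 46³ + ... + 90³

Use ∑_{k=1}^{n} k³ = [n(n+1)/2]², then subtract the first 44 terms.
∑_{k=1}^{90} k³ = [90×91/2]² = 4095² = 16769025
∑_{k=1}^{44} k³ = [44×45/2]² = 990² = 980100
∑_{k=45}^{90} k³ = 16769025 - 980100 = 15788925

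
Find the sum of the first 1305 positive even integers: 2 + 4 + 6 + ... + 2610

Sum of first n even numbers = n(n+1)
= 1305×1306
= 1704330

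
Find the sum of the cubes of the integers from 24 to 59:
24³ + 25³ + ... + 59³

Use ∑_{k=1}^{n} k³ = [n(n+1)/2]², then subtract the first 23 terms.
∑_{k=1}^{59} k³ = [59×60/2]² = 1770² = 3132900
∑_{k=1}^{23} k³ = [23×24/2]² = 276² = 76176
∑_{k=24}^{59} k³ = 3132900 - 76176 = 3056724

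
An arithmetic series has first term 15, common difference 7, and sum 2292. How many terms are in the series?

Using S = n/2 × [2a + (n-1)d]
2292 = n/2 × [2(15) + (n-1)(7)]
2292 = n/2 × [30 + 7n - 7]
4584 = n × [23 + 7n]
7n² + (23)n - 4584 = 0
Discriminant: Δ = (23)² - 4(7)(-4584) = 529 + 128352 = 128881
√Δ = 359
n = [-(23) + √Δ] / (2·7) = (-23 + 359) / 14 = 336 / 14 = 24
(The negative root is discarded since n must be a positive integer.)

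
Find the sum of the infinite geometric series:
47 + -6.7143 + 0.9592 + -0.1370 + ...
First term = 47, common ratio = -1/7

For |r| < 1, S = a / (1 - r)
S = 47 / (1 - (-1/7))
S = 47 / (8/7)
S = 329/8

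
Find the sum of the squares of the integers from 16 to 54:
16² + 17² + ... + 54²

Use ∑_{k=1}^{n} k² = n(n+1)(2n+1)/6, then subtract the first 15 terms.
∑_{k=1}^{54} k² = 54×55×109/6 = 53955
∑_{k=1}^{15} k² = 15×16×31/6 = 1240
∑_{k=16}^{54} k² = 53955 - 1240 = 52715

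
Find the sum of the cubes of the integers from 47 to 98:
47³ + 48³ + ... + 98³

Use ∑_{k=1}^{n} k³ = [n(n+1)/2]², then subtract the first 46 terms.
∑_{k=1}^{98} k³ = [98×99/2]² = 4851² = 23532201
∑_{k=1}^{46} k³ = [46×47/2]² = 1081² = 1168561
∑_{k=47}^{98} k³ = 23532201 - 1168561 = 22363640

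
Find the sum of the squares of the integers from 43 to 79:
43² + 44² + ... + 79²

Use ∑_{k=1}^{n} k² = n(n+1)(2n+1)/6, then subtract the first 42 terms.
∑_{k=1}^{79} k² = 79×80×159/6 = 167480
∑_{k=1}^{42} k² = 42×43×85/6 = 25585
∑_{k=43}^{79} k² = 167480 - 25585 = 141895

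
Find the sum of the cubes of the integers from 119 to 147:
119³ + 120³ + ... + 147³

Use ∑_{k=1}^{n} k³ = [n(n+1)/2]², then subtract the first 118 terms.
∑_{k=1}^{147} k³ = [147×148/2]² = 10878² = 118330884
∑_{k=1}^{118} k³ = [118×119/2]² = 7021² = 49294441
∑_{k=119}^{147} k³ = 118330884 - 49294441 = 69036443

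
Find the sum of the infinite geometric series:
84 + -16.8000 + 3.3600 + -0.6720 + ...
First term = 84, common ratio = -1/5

For |r| < 1, S = a / (1 - r)
S = 84 / (1 - (-1/5))
S = 84 / (6/5)
S = 70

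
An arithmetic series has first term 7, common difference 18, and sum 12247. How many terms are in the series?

Using S = n/2 × [2a + (n-1)d]
12247 = n/2 × [2(7) + (n-1)(18)]
12247 = n/2 × [14 + 18n - 18]
24494 = n × [-4 + 18n]
18n² + (-4)n - 24494 = 0
Discriminant: Δ = (-4)² - 4(18)(-24494) = 16 + 1763568 = 1763584
√Δ = 1328
n = [-(-4) + √Δ] / (2·18) = (4 + 1328) / 36 = 1332 / 36 = 37
(The negative root is discarded since n must be a positive integer.)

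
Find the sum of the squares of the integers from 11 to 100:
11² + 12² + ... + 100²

Use ∑_{k=1}^{n} k² = n(n+1)(2n+1)/6, then subtract the first 10 terms.
∑_{k=1}^{100} k² = 100×101×201/6 = 338350
∑_{k=1}^{10} k² = 10×11×21/6 = 385
∑_{k=11}^{100} k² = 338350 - 385 = 337965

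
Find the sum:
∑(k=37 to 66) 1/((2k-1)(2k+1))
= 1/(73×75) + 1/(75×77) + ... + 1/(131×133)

Partial fractions: 1/((2k-1)(2k+1)) = (1/2)[1/(2k-1) - 1/(2k+1)]
The series telescopes:
= (1/2)[1/73 - 1/133]
= 30/9709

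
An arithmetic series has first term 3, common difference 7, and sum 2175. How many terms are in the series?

Using S = n/2 × [2a + (n-1)d]
2175 = n/2 × [2(3) + (n-1)(7)]
2175 = n/2 × [6 + 7n - 7]
4350 = n × [-1 + 7n]
7n² + (-1)n - 4350 = 0
Discriminant: Δ = (-1)² - 4(7)(-4350) = 1 + 121800 = 121801
√Δ = 349
n = [-(-1) + √Δ] / (2·7) = (1 + 349) / 14 = 350 / 14 = 25
(The negative root is discarded since n must be a positive integer.)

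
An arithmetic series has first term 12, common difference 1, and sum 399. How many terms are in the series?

Using S = n/2 × [2a + (n-1)d]
399 = n/2 × [2(12) + (n-1)(1)]
399 = n/2 × [24 + 1n - 1]
798 = n × [23 + 1n]
1n² + (23)n - 798 = 0
Discriminant: Δ = (23)² - 4(1)(-798) = 529 + 3192 = 3721
√Δ = 61
n = [-(23) + √Δ] / (2·1) = (-23 + 61) / 2 = 38 / 2 = 19
(The negative root is discarded since n must be a positive integer.)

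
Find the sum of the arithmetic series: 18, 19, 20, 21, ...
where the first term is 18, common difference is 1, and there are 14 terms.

Sₙ = n/2 × (first + last)
Last term = a + (n-1)d = 18 + (14-1)×1 = 31
S_14 = 14/2 × (18 + 31)
S_14 = 14/2 × 49 = 343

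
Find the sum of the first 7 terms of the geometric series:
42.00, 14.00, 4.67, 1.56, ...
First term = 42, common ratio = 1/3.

Sₙ = a(1 - rⁿ) / (1 - r)
S_7 = 42(1 - (1/3)^7) / (1 - (1/3))
S_7 = 42(1 - (1/2187)) / (2/3)
S_7 = 15302/243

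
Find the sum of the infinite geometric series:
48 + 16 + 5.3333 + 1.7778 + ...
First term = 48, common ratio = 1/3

For |r| < 1, S = a / (1 - r)
S = 48 / (1 - (1/3))
S = 48 / (2/3)
S = 72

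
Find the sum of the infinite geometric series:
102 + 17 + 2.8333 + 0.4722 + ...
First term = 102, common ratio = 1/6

For |r| < 1, S = a / (1 - r)
S = 102 / (1 - (1/6))
S = 102 / (5/6)
S = 612/5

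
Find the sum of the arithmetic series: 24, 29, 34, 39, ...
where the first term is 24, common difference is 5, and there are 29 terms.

Sₙ = n/2 × (first + last)
Last term = a + (n-1)d = 24 + (29-1)×5 = 164
S_29 = 29/2 × (24 + 164)
S_29 = 29/2 × 188 = 2726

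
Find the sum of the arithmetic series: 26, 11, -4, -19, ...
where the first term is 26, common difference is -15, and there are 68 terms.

Sₙ = n/2 × (first + last)
Last term = a + (n-1)d = 26 + (68-1)×(-15) = -979
S_68 = 68/2 × (26 + (-979))
S_68 = 68/2 × (-953) = -32402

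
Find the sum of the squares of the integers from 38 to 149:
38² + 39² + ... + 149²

Use ∑_{k=1}^{n} k² = n(n+1)(2n+1)/6, then subtract the first 37 terms.
∑_{k=1}^{149} k² = 149×150×299/6 = 1113775
∑_{k=1}^{37} k² = 37×38×75/6 = 17575
∑_{k=38}^{149} k² = 1113775 - 17575 = 1096200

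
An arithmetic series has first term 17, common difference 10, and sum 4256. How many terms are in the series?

Using S = n/2 × [2a + (n-1)d]
4256 = n/2 × [2(17) + (n-1)(10)]
4256 = n/2 × [34 + 10n - 10]
8512 = n × [24 + 10n]
10n² + (24)n - 8512 = 0
Discriminant: Δ = (24)² - 4(10)(-8512) = 576 + 340480 = 341056
√Δ = 584
n = [-(24) + √Δ] / (2·10) = (-24 + 584) / 20 = 560 / 20 = 28
(The negative root is discarded since n must be a positive integer.)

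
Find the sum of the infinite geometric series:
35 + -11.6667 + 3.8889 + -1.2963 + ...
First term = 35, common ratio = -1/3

For |r| < 1, S = a / (1 - r)
S = 35 / (1 - (-1/3))
S = 35 / (4/3)
S = 105/4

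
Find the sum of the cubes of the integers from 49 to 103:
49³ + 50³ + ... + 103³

Use ∑_{k=1}^{n} k³ = [n(n+1)/2]², then subtract the first 48 terms.
∑_{k=1}^{103} k³ = [103×104/2]² = 5356² = 28686736
∑_{k=1}^{48} k³ = [48×49/2]² = 1176² = 1382976
∑_{k=49}^{103} k³ = 28686736 - 1382976 = 27303760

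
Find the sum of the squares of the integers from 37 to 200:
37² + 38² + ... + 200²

Use ∑_{k=1}^{n} k² = n(n+1)(2n+1)/6, then subtract the first 36 terms.
∑_{k=1}^{200} k² = 200×201×401/6 = 2686700
∑_{k=1}^{36} k² = 36×37×73/6 = 16206
∑_{k=37}^{200} k² = 2686700 - 16206 = 2670494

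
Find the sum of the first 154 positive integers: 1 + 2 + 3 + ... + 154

Formula: ∑k = n(n+1)/2
= 154×155/2
= 23870/2
= 11935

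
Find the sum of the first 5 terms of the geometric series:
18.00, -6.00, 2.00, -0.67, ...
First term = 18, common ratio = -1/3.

Sₙ = a(1 - rⁿ) / (1 - r)
S_5 = 18(1 - (-1/3)^5) / (1 - (-1/3))
S_5 = 18(1 - (-1/243)) / (4/3)
S_5 = 122/9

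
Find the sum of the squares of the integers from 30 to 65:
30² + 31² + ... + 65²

Use ∑_{k=1}^{n} k² = n(n+1)(2n+1)/6, then subtract the first 29 terms.
∑_{k=1}^{65} k² = 65×66×131/6 = 93665
∑_{k=1}^{29} k² = 29×30×59/6 = 8555
∑_{k=30}^{65} k² = 93665 - 8555 = 85110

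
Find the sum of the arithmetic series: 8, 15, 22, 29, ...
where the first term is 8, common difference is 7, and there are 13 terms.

Sₙ = n/2 × (first + last)
Last term = a + (n-1)d = 8 + (13-1)×7 = 92
S_13 = 13/2 × (8 + 92)
S_13 = 13/2 × 100 = 650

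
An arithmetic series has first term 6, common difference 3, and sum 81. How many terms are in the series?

Using S = n/2 × [2a + (n-1)d]
81 = n/2 × [2(6) + (n-1)(3)]
81 = n/2 × [12 + 3n - 3]
162 = n × [9 + 3n]
3n² + (9)n - 162 = 0
Discriminant: Δ = (9)² - 4(3)(-162) = 81 + 1944 = 2025
√Δ = 45
n = [-(9) + √Δ] / (2·3) = (-9 + 45) / 6 = 36 / 6 = 6
(The negative root is discarded since n must be a positive integer.)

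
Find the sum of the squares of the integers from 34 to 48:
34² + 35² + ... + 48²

Use ∑_{k=1}^{n} k² = n(n+1)(2n+1)/6, then subtract the first 33 terms.
∑_{k=1}^{48} k² = 48×49×97/6 = 38024
∑_{k=1}^{33} k² = 33×34×67/6 = 12529
∑_{k=34}^{48} k² = 38024 - 12529 = 25495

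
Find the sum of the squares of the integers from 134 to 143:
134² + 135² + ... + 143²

Use ∑_{k=1}^{n} k² = n(n+1)(2n+1)/6, then subtract the first 133 terms.
∑_{k=1}^{143} k² = 143×144×287/6 = 984984
∑_{k=1}^{133} k² = 133×134×267/6 = 793079
∑_{k=134}^{143} k² = 984984 - 793079 = 191905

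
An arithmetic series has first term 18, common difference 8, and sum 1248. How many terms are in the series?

Using S = n/2 × [2a + (n-1)d]
1248 = n/2 × [2(18) + (n-1)(8)]
1248 = n/2 × [36 + 8n - 8]
2496 = n × [28 + 8n]
8n² + (28)n - 2496 = 0
Discriminant: Δ = (28)² - 4(8)(-2496) = 784 + 79872 = 80656
√Δ = 284
n = [-(28) + √Δ] / (2·8) = (-28 + 284) / 16 = 256 / 16 = 16
(The negative root is discarded since n must be a positive integer.)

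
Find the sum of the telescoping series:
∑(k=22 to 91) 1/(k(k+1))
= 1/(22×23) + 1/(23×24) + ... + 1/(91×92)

Partial fractions: 1/(k(k+1)) = 1/k - 1/(k+1)
The series telescopes:
= (1/22 - 1/23) + (1/23 - 1/24) + ... + (1/91 - 1/92)
= 1/22 - 1/92
= 35/1012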